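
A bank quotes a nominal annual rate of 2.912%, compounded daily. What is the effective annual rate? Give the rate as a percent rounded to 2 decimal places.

2.95%

One year is 365 periods at 0.0000797808 each: (1 + 0.0000797808)^365 ≈ 1.029547.
EAR = 1.029547 − 1 ≈ 2.95469%.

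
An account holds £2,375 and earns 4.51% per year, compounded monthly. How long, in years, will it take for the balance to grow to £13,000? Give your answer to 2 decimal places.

37.76 years

(1 + 0.00375833)^(12t) = 13,000/2,375 = 5.4737.
12t·ln(1 + 0.00375833) = ln(5.4737); 12t = 1.7/0.00375129 ≈ 453.1648.
t ≈ 37.7637 years.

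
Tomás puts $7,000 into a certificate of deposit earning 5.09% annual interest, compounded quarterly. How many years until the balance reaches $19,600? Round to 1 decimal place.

We need (1 + 0.012725)^(4t) = 2.8, so 4t = ln 2.8 / ln 1.012725 ≈ 81.4268.
t ≈ 81.4268/4 = 20.3567 years.

20.4 years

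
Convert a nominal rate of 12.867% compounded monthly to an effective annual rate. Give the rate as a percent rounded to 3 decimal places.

One year is 12 periods at 0.0107225 each: (1 + 0.0107225)^12 ≈ 1.136536.
EAR = 1.136536 − 1 ≈ 13.65360%.

13.654%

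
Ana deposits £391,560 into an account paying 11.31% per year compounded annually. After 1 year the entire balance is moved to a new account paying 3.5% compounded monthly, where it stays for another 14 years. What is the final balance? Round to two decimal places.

Phase 1: 391,560·(1 + 0.1131)^1 ≈ 435,845.4360.
Phase 2: 435,845.4360·(1 + 0.035/12)^168 ≈ 710,930.3604.

£710,930.36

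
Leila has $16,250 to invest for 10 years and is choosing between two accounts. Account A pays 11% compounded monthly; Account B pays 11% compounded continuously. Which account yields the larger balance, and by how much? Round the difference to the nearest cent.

Account B, by $244.02

Account A growth factor: (1 + 0.11/12)^120 ≈ 2.989149603; balance ≈ 48,573.6810.
Account B growth factor: e^(0.11·10) = e^1.1 ≈ 3.0041660239; balance ≈ 48,817.6979.
Account B is larger by 244.0168.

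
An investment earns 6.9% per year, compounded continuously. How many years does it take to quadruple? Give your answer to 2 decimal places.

e^(0.069t) = 4, so 0.069t = ln 4 ≈ 1.3863.
t ≈ 1.3863/0.069 ≈ 20.0912.

20.09 years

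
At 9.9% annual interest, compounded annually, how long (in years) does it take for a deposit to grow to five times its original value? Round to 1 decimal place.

(1 + 0.099)^t = 5.
t = ln 5 / ln(1 + 0.099) ≈ 1.6094/0.0944007 ≈ 17.0490.

17.0 years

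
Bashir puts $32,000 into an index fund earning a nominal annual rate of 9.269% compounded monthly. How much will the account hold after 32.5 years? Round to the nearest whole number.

$643,284

Periodic rate = 9.269%/12 = 0.00772417; periods = 12·32.5 = 390.
A = 32,000·(1 + 0.09269/12)^390 ≈ 32,000·20.1026234919 ≈ 643,283.9517.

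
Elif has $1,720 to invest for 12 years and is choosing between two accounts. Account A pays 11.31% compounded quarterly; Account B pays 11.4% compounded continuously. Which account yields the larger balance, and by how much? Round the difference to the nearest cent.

Account B, by $197.24

A: (1 + 0.028275)^48 ≈ 3.81281121, so 1,720 × 3.81281121 ≈ 6,558.0353.
B: e^(0.114·12) = e^1.368 ≈ 3.92748786, so 1,720 × 3.92748786 ≈ 6,755.2791.
Difference ≈ 197.2438 in favor of B.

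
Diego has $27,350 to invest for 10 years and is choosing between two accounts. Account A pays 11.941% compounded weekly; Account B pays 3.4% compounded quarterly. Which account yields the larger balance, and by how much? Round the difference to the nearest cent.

Account A, by $51,777.39

Account A growth factor: (1 + 0.11941/52)^520 ≈ 3.2960706992; balance ≈ 90,147.5336.
Account B growth factor: (1 + 0.0085)^40 ≈ 1.4029303222; balance ≈ 38,370.1443.
Account A is larger by 51,777.3893.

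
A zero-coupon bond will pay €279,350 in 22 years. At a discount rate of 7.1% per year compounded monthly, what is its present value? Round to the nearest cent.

€58,854.50

Periodic rate = 7.1%/12 = 0.00591667; 264 periods.
P = 279,350/(1 + 0.071/12)^264 ≈ 279,350/4.74645123206 ≈ 58,854.4970.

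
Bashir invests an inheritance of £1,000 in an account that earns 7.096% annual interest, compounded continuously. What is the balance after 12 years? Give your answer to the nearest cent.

£2,343.21

A = P·e^(rt) = 1,000·e^(0.07096·12) = 1,000·e^0.85152.
e^0.85152 ≈ 2.343205819, so A ≈ 2,343.2058.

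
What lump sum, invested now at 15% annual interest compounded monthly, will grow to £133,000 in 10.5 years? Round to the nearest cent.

Periodic rate = 15%/12 = 0.0125; 126 periods.
P = 133,000/(1 + 0.0125)^126 ≈ 133,000/4.7838110509 ≈ 27,802.1014.

£27,802.10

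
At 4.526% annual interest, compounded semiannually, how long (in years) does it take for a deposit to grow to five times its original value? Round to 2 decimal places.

(1 + 0.02263)^(2t) = 5.
2t = ln 5 / ln(1 + 0.02263) ≈ 1.6094/0.0223777 ≈ 71.9214.
t ≈ 35.9607.

35.96 years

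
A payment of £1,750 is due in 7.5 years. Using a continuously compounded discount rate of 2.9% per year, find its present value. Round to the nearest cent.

£1,407.92

P = A·e^(−rt) = 1,750·e^(−0.2175).
e^(−0.2175) ≈ 0.8045276049, so P ≈ 1,407.9233.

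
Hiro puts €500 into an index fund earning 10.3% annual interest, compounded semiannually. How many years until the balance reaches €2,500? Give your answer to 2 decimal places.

16.02 years

(1 + 0.0515)^(2t) = 2,500/500 = 5.
2t·ln(1 + 0.0515) = ln(5); 2t = 1.6094/0.0502177 ≈ 32.0492.
t ≈ 16.0246 years.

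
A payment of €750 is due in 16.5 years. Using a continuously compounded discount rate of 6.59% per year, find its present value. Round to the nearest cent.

€252.83

P = A·e^(−rt) = 750·e^(−1.08735).
e^(−1.08735) ≈ 0.337108649, so P ≈ 252.8315.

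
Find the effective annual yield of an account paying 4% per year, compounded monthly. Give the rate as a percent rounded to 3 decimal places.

One year is 12 periods at 0.00333333 each: (1 + 0.00333333)^12 ≈ 1.040742.
EAR = 1.040742 − 1 ≈ 4.07415%.

4.074%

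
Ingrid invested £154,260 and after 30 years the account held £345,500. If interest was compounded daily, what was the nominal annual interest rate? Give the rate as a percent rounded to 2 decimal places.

2.69%

(1 + r/365)^10950 = 345,500/154,260 = 2.23973.
1 + r/365 = 2.23973^(1/10950) ≈ 1.000074, so r/365 ≈ 0.0000736423.
r ≈ 365·0.0000736423 = 2.68794%.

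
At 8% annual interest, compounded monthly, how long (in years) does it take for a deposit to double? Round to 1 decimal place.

(1 + 0.00666667)^(12t) = 2.
12t = ln 2 / ln(1 + 0.00666667) ≈ 0.69315/0.00664454 ≈ 104.3183.
t ≈ 8.6932.

8.7 years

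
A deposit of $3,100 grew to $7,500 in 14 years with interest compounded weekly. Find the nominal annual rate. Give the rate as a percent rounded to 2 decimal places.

(1 + r/52)^728 = 7,500/3,100 = 2.41935.
1 + r/52 = 2.41935^(1/728) ≈ 1.001214, so r/52 ≈ 0.00121434.
r ≈ 52·0.00121434 = 6.31455%.

6.31%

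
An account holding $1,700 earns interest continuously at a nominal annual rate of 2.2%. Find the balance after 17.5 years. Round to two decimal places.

$2,498.34

A = P·e^(rt) = 1,700·e^(0.022·17.5) = 1,700·e^0.385.
e^0.385 ≈ 1.469614321, so A ≈ 2,498.3443.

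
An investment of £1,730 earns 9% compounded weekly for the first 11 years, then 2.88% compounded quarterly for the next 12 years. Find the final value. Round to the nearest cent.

Phase 1: 1,730·(1 + 0.09/52)^572 ≈ 4,651.8531.
Phase 2: 4,651.8531·(1 + 0.0072)^48 ≈ 6,564.1790.

£6,564.18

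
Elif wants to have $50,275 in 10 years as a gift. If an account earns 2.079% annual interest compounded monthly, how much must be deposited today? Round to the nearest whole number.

Growth factor = (1 + 0.0017325)^120 ≈ 1.2308686189.
P = 50,275/1.2308686189 ≈ 40,845.1391.

$40,845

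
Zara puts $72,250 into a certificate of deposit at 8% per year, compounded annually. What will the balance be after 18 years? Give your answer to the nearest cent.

Annual rate = 8% = 0.08; years = 18.
A = 72,250·(1 + 0.08)^18 ≈ 72,250·3.99601949918 ≈ 288,712.4088.

$288,712.41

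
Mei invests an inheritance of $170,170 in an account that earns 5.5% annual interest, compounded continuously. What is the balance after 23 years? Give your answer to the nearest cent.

$602,928.09

A = P·e^(rt) = 170,170·e^(0.055·23) = 170,170·e^1.265.
e^1.265 ≈ 3.54309273611, so A ≈ 602,928.0909.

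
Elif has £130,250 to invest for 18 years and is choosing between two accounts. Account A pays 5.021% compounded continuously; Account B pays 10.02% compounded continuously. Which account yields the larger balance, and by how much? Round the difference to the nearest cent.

Account B, by £469,231.80

Account A growth factor: e^(0.05021·18) = e^0.90378 ≈ 2.46891800498; balance ≈ 321,576.5701.
Account B growth factor: e^(0.1002·18) = e^1.8036 ≈ 6.07146544408; balance ≈ 790,808.3741.
Account B is larger by 469,231.8039.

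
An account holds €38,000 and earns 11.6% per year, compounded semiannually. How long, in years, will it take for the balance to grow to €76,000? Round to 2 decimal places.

(1 + 0.058)^(2t) = 76,000/38,000 = 2.
2t·ln(1 + 0.058) = ln(2); 2t = 0.69315/0.0563803 ≈ 12.2941.
t ≈ 6.1471 years.

6.15 years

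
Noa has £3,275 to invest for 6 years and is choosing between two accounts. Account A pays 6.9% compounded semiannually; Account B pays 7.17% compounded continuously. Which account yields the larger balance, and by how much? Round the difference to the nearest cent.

Account A growth factor: (1 + 0.0345)^12 ≈ 1.502332076; balance ≈ 4,920.1376.
Account B growth factor: e^(0.0717·6) = e^0.4302 ≈ 1.537565006; balance ≈ 5,035.5254.
Account B is larger by 115.3878.

Account B, by £115.39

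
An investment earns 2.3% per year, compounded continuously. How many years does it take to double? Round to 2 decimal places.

30.14 years

e^(0.023t) = 2, so 0.023t = ln 2 ≈ 0.69315.
t ≈ 0.69315/0.023 ≈ 30.1368.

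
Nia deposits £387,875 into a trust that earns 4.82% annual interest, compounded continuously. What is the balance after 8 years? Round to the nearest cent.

£570,368.77

A = P·e^(rt) = 387,875·e^(0.0482·8) = 387,875·e^0.3856.
e^0.3856 ≈ 1.47049635462, so A ≈ 570,368.7735.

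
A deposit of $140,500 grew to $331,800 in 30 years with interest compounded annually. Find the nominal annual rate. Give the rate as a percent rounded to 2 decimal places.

The 30-period growth factor is 331,800/140,500 = 2.36157.
r = 2.36157^(1/30) − 1 ≈ 0.0290584, i.e. 2.90584%.

2.91%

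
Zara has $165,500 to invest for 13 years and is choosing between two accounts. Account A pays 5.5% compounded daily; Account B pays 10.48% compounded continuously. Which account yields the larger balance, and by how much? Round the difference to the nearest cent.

Account A growth factor: (1 + 0.055/365)^4745 ≈ 2.04407657623; balance ≈ 338,294.6734.
Account B growth factor: e^(0.1048·13) = e^1.3624 ≈ 3.90555539574; balance ≈ 646,369.4180.
Account B is larger by 308,074.7446.

Account B, by $308,074.74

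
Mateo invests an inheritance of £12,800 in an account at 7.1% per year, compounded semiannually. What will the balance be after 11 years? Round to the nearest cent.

Growth factor = (1 + 0.0355)^22 ≈ 2.1542806027.
A ≈ 12,800 × 2.1542806027 ≈ 27,574.7917.

£27,574.79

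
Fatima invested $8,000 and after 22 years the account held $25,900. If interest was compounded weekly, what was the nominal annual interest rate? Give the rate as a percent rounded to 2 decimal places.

5.34%

(1 + r/52)^1144 = 25,900/8,000 = 3.2375.
1 + r/52 = 3.2375^(1/1144) ≈ 1.001027, so r/52 ≈ 0.00102745.
r ≈ 52·0.00102745 = 5.34275%.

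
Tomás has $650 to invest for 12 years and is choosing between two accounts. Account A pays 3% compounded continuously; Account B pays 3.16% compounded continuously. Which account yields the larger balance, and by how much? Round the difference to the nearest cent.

A: e^(0.03·12) = e^0.36 ≈ 1.43332941, so 650 × 1.43332941 ≈ 931.6641.
B: e^(0.0316·12) = e^0.3792 ≈ 1.46111523, so 650 × 1.46111523 ≈ 949.7249.
Difference ≈ 18.0608 in favor of B.

Account B, by $18.06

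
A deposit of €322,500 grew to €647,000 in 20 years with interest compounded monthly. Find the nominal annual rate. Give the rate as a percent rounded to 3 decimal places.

3.486%

(1 + r/12)^240 = 647,000/322,500 = 2.0062.
1 + r/12 = 2.0062^(1/240) ≈ 1.002905, so r/12 ≈ 0.00290523.
r ≈ 12·0.00290523 = 3.48627%.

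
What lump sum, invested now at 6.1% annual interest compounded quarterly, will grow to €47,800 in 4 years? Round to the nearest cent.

€37,519.75

Growth factor = (1 + 0.01525)^16 ≈ 1.2739957247.
P = 47,800/1.2739957247 ≈ 37,519.7491.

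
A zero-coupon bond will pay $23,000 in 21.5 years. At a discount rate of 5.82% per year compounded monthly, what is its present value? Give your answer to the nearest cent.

$6,600.98

Growth factor = (1 + 0.00485)^258 ≈ 3.4843286061.
P = 23,000/3.4843286061 ≈ 6,600.9848.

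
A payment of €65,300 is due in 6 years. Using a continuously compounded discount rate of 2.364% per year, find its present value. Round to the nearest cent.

€56,664.73

P = A·e^(−rt) = 65,300·e^(−0.14184).
e^(−0.14184) ≈ 0.86776008699, so P ≈ 56,664.7337.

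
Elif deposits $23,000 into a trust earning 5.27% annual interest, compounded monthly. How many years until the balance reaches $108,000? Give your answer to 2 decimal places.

29.41 years

(1 + 0.00439167)^(12t) = 108,000/23,000 = 4.6957.
12t·ln(1 + 0.00439167) = ln(4.6957); 12t = 1.5466/0.00438205 ≈ 352.9482.
t ≈ 29.4123 years.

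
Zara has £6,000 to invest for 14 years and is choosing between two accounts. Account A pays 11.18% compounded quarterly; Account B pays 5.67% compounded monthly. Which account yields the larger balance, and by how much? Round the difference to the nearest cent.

Account A, by £14,846.08

A: (1 + 0.02795)^56 ≈ 4.6820008574, so 6,000 × 4.6820008574 ≈ 28,092.0051.
B: (1 + 0.004725)^168 ≈ 2.2076542666, so 6,000 × 2.2076542666 ≈ 13,245.9256.
Difference ≈ 14,846.0795 in favor of A.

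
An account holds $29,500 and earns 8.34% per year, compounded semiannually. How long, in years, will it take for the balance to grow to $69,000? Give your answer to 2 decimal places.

10.40 years

We need (1 + 0.0417)^(2t) = 2.339, so 2t = ln 2.339 / ln 1.0417 ≈ 20.7989.
t ≈ 20.7989/2 = 10.3994 years.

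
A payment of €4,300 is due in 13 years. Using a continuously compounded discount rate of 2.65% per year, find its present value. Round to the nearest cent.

€3,046.87

P = A·e^(−rt) = 4,300·e^(−0.3445).
e^(−0.3445) ≈ 0.7085745522, so P ≈ 3,046.8706.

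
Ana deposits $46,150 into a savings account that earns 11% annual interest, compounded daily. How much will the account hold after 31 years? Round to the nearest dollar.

Growth factor = (1 + 0.11/365)^11315 ≈ 30.24970001585.
A ≈ 46,150 × 30.24970001585 ≈ 1,396,023.6557.

$1,396,024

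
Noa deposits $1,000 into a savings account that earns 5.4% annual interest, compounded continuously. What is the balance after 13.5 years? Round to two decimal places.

A = P·e^(rt) = 1,000·e^(0.054·13.5) = 1,000·e^0.729.
e^0.729 ≈ 2.073006564, so A ≈ 2,073.0066.

$2,073.01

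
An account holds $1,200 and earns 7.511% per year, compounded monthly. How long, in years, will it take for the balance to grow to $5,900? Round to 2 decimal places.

We need (1 + 0.00625917)^(12t) = 4.9167, so 12t = ln 4.9167 / ln 1.006259 ≈ 255.2432.
t ≈ 255.2432/12 = 21.2703 years.

21.27 years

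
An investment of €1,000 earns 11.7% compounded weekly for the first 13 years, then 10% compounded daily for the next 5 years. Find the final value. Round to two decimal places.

€7,532.47

After 13 years at 11.7%: 1,000 × 4.568986635 ≈ 4,568.9866.
Then 5 years at 10%: 4,568.9866 × 1.648608369 ≈ 7,532.4696.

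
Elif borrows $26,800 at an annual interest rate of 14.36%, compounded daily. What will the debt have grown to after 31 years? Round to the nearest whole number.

Growth factor = (1 + 0.1436/365)^11315 ≈ 85.68900705803.
A ≈ 26,800 × 85.68900705803 ≈ 2,296,465.3892.

$2,296,465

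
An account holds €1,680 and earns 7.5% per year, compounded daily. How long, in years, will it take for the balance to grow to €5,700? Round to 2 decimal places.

16.29 years

We need (1 + 0.000205479)^(365t) = 3.3929, so 365t = ln 3.3929 / ln 1.000205 ≈ 5946.0831.
t ≈ 5946.0831/365 = 16.2906 years.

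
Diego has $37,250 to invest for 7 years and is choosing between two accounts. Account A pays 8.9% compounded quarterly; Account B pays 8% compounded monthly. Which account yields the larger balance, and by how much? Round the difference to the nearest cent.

Account A, by $3,888.91

A: (1 + 0.02225)^28 ≈ 1.8518224223, so 37,250 × 1.8518224223 ≈ 68,980.3852.
B: (1 + 0.08/12)^84 ≈ 1.7474220514, so 37,250 × 1.7474220514 ≈ 65,091.4714.
Difference ≈ 3,888.9138 in favor of A.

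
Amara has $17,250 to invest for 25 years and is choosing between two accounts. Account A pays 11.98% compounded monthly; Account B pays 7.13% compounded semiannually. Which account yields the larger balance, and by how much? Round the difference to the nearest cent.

Account A, by $240,253.17

A: (1 + 0.1198/12)^300 ≈ 19.6907448357, so 17,250 × 19.6907448357 ≈ 339,665.3484.
B: (1 + 0.03565)^50 ≈ 5.7630246283, so 17,250 × 5.7630246283 ≈ 99,412.1748.
Difference ≈ 240,253.1736 in favor of A.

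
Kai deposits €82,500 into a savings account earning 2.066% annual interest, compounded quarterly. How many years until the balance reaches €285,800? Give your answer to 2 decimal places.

60.30 years

We need (1 + 0.005165)^(4t) = 3.4642, so 4t = ln 3.4642 / ln 1.005165 ≈ 241.1810.
t ≈ 241.1810/4 = 60.2953 years.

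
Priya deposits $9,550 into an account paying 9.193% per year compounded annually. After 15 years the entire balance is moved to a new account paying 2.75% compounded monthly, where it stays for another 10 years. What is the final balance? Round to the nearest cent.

After 15 years at 9.193%: 9,550 × 3.7404337871 ≈ 35,721.1427.
Then 10 years at 2.75%: 35,721.1427 × 1.3161165284 ≈ 47,013.1863.

$47,013.19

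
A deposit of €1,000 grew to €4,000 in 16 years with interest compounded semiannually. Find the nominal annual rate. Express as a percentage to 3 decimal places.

(1 + r/2)^32 = 4,000/1,000 = 4.
1 + r/2 = 4^(1/32) ≈ 1.044274, so r/2 ≈ 0.0442738.
r ≈ 2·0.0442738 = 8.85476%.

8.855%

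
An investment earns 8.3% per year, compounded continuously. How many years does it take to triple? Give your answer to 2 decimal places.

13.24 years

e^(0.083t) = 3, so 0.083t = ln 3 ≈ 1.0986.
t ≈ 1.0986/0.083 ≈ 13.2363.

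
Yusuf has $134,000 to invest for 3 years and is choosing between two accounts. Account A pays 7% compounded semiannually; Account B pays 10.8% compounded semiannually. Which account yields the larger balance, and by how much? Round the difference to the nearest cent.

Account A growth factor: (1 + 0.035)^6 ≈ 1.22925532634; balance ≈ 164,720.2137.
Account B growth factor: (1 + 0.054)^6 ≈ 1.37101960563; balance ≈ 183,716.6272.
Account B is larger by 18,996.4134.

Account B, by $18,996.41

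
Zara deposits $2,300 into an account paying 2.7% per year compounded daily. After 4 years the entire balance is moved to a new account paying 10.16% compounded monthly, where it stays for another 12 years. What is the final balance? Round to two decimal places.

$8,627.66

After 4 years at 2.7%: 2,300 × 1.114043296 ≈ 2,562.2996.
Then 12 years at 10.16%: 2,562.2996 × 3.367153298 ≈ 8,627.6555.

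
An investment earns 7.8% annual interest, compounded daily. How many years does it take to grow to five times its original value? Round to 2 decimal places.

(1 + 0.000213699)^(365t) = 5.
365t = ln 5 / ln(1 + 0.000213699) ≈ 1.6094/0.000213676 ≈ 7532.1488.
t ≈ 20.6360.

20.64 years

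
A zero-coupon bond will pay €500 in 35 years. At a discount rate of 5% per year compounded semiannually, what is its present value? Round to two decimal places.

Growth factor = (1 + 0.025)^70 ≈ 5.63210286.
P = 500/5.63210286 ≈ 88.7768.

€88.78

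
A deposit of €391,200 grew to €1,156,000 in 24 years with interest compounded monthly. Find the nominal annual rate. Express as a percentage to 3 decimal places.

The 288-period growth factor is 1,156,000/391,200 = 2.95501.
r/12 = 2.95501^(1/288) − 1 ≈ 0.00376925, so r ≈ 12·0.00376925 = 4.52310%.

4.523%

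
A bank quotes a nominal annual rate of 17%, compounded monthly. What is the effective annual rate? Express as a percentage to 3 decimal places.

18.389%

One year is 12 periods at 0.0141667 each: (1 + 0.0141667)^12 ≈ 1.183892.
EAR = 1.183892 − 1 ≈ 18.38917%.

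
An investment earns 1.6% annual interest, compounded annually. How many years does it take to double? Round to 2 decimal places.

43.67 years

(1 + 0.016)^t = 2.
t = ln 2 / ln(1 + 0.016) ≈ 0.69315/0.0158733 ≈ 43.6674.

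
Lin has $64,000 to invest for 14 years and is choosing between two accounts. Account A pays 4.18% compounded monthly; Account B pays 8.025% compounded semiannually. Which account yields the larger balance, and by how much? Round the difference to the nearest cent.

Account B, by $77,778.32

A: (1 + 0.0418/12)^168 ≈ 1.79352532327, so 64,000 × 1.79352532327 ≈ 114,785.6207.
B: (1 + 0.040125)^28 ≈ 3.00881150117, so 64,000 × 3.00881150117 ≈ 192,563.9361.
Difference ≈ 77,778.3154 in favor of B.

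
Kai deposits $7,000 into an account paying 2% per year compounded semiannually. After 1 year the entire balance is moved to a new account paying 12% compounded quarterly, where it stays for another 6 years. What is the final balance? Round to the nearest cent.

After 1 years at 2%: 7,000 × 1.0201 ≈ 7,140.7000.
Then 6 years at 12%: 7,140.7000 × 2.0327941065 ≈ 14,515.5729.

$14,515.57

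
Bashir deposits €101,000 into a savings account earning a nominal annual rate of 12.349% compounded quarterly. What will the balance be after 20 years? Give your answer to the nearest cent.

Growth factor = (1 + 0.0308725)^80 ≈ 11.38665987202.
A ≈ 101,000 × 11.38665987202 ≈ 1,150,052.6471.

€1,150,052.65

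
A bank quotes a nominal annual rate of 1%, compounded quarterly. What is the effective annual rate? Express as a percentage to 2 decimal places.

1.00%

EAR = (1 + 1%/4)^4 − 1 = (1 + 0.0025)^4 − 1.
(1 + 0.0025)^4 ≈ 1.010038, so EAR ≈ 1.00376%.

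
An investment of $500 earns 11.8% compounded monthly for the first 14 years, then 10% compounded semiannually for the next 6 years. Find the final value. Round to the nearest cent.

Phase 1: 500·(1 + 0.118/12)^168 ≈ 2,587.7360.
Phase 2: 2,587.7360·(1 + 0.05)^12 ≈ 4,647.2020.

$4,647.20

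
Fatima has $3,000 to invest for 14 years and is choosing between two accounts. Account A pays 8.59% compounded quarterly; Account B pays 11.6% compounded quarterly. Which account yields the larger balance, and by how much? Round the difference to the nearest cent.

Account B, by $5,012.49

Account A growth factor: (1 + 0.021475)^56 ≈ 3.286650711; balance ≈ 9,859.9521.
Account B growth factor: (1 + 0.029)^56 ≈ 4.9574801814; balance ≈ 14,872.4405.
Account B is larger by 5,012.4884.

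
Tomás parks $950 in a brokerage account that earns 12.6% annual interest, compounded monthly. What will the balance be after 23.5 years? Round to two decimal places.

$18,070.29

Periodic rate = 12.6%/12 = 0.0105; periods = 12·23.5 = 282.
A = 950·(1 + 0.0105)^282 ≈ 950·19.021363019 ≈ 18,070.2949.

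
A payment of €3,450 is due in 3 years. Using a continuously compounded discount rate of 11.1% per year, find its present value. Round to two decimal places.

P = A·e^(−rt) = 3,450·e^(−0.333).
e^(−0.333) ≈ 0.7167701942, so P ≈ 2,472.8572.

€2,472.86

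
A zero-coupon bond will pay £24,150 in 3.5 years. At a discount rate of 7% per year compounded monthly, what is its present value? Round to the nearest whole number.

Periodic rate = 7%/12 = 0.00583333; 42 periods.
P = 24,150/(1 + 0.07/12)^42 ≈ 24,150/1.2767122049 ≈ 18,915.7744.

£18,916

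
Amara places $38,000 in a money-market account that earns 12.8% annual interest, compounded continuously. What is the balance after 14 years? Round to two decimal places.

A = P·e^(rt) = 38,000·e^(0.128·14) = 38,000·e^1.792.
e^1.792 ≈ 6.00144335821, so A ≈ 228,054.8476.

$228,054.85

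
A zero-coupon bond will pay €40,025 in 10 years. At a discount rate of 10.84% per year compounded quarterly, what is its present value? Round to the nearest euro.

Periodic rate = 10.84%/4 = 0.0271; 40 periods.
P = 40,025/(1 + 0.0271)^40 ≈ 40,025/2.9141316569 ≈ 13,734.7947.

€13,735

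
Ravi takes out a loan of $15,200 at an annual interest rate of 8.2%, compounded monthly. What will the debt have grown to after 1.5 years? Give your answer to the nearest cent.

Periodic rate = 8.2%/12 = 0.00683333; periods = 12·1.5 = 18.
A = 15,200·(1 + 0.082/12)^18 ≈ 15,200·1.1304114197 ≈ 17,182.2536.

$17,182.25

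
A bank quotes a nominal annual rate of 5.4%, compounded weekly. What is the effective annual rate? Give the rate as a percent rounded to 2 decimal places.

5.55%

EAR = (1 + 5.4%/52)^52 − 1 = (1 + 0.00103846)^52 − 1.
(1 + 0.00103846)^52 ≈ 1.055455, so EAR ≈ 5.54550%.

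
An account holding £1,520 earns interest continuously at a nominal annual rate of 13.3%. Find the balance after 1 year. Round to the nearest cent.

£1,736.22

A = P·e^(rt) = 1,520·e^(0.133·1) = 1,520·e^0.133.
e^0.133 ≈ 1.142249998, so A ≈ 1,736.2200.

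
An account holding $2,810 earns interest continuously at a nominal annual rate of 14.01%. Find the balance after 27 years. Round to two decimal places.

$123,455.96

A = P·e^(rt) = 2,810·e^(0.1401·27) = 2,810·e^3.7827.
e^3.7827 ≈ 43.9345049016, so A ≈ 123,455.9588.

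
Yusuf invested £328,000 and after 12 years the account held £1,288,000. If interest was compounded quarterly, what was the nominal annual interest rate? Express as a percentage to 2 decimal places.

11.56%

The 48-period growth factor is 1,288,000/328,000 = 3.92683.
r/4 = 3.92683^(1/48) − 1 ≈ 0.0289064, so r ≈ 4·0.0289064 = 11.56257%.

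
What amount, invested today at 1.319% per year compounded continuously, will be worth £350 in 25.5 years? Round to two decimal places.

P = A·e^(−rt) = 350·e^(−0.336345).
e^(−0.336345) ≈ 0.714376603, so P ≈ 250.0318.

£250.03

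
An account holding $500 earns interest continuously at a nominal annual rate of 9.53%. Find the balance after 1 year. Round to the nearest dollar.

$550

A = P·e^(rt) = 500·e^(0.0953·1) = 500·e^0.0953.
e^0.0953 ≈ 1.0999888, so A ≈ 549.9944.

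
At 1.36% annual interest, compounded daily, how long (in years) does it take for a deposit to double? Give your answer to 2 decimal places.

50.97 years

(1 + 0.0000372603)^(365t) = 2.
365t = ln 2 / ln(1 + 0.0000372603) ≈ 0.69315/3.72596e-05 ≈ 18603.1937.
t ≈ 50.9677.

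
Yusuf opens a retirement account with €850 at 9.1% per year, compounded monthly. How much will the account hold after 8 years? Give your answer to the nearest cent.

Growth factor = (1 + 0.091/12)^96 ≈ 2.065254664.
A ≈ 850 × 2.065254664 ≈ 1,755.4665.

€1,755.47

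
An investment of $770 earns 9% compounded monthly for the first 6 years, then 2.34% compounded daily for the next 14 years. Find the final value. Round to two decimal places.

$1,829.81

After 6 years at 9%: 770 × 1.712552707 ≈ 1,318.6656.
Then 14 years at 2.34%: 1,318.6656 × 1.387619237 ≈ 1,829.8057.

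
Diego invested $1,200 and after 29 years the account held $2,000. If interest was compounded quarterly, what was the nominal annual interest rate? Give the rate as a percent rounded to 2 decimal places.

The 116-period growth factor is 2,000/1,200 = 1.66667.
r/4 = 1.66667^(1/116) − 1 ≈ 0.00441338, so r ≈ 4·0.00441338 = 1.76535%.

1.77%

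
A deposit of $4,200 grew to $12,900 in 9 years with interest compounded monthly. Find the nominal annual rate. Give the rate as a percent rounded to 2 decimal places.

12.53%

(1 + r/12)^108 = 12,900/4,200 = 3.07143.
1 + r/12 = 3.07143^(1/108) ≈ 1.010444, so r/12 ≈ 0.0104444.
r ≈ 12·0.0104444 = 12.53325%.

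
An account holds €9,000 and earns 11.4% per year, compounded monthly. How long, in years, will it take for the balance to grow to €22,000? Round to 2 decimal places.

We need (1 + 0.0095)^(12t) = 2.4444, so 12t = ln 2.4444 / ln 1.0095 ≈ 94.5323.
t ≈ 94.5323/12 = 7.8777 years.

7.88 years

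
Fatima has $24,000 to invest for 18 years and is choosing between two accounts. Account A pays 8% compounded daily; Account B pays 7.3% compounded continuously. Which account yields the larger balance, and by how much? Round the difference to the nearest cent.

A: (1 + 0.08/365)^6570 ≈ 4.22002990635, so 24,000 × 4.22002990635 ≈ 101,280.7178.
B: e^(0.073·18) = e^1.314 ≈ 3.721028096, so 24,000 × 3.721028096 ≈ 89,304.6743.
Difference ≈ 11,976.0434 in favor of A.

Account A, by $11,976.04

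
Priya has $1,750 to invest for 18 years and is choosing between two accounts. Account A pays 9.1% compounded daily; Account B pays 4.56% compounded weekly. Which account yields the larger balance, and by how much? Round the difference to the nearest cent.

Account A, by $5,026.56

A: (1 + 0.091/365)^6570 ≈ 5.143819233, so 1,750 × 5.143819233 ≈ 9,001.6837.
B: (1 + 0.0456/52)^936 ≈ 2.271499806, so 1,750 × 2.271499806 ≈ 3,975.1247.
Difference ≈ 5,026.5590 in favor of A.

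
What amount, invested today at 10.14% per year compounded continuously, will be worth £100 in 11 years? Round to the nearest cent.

P = A·e^(−rt) = 100·e^(−1.1154).
e^(−1.1154) ≈ 0.32778414, so P ≈ 32.7784.

£32.78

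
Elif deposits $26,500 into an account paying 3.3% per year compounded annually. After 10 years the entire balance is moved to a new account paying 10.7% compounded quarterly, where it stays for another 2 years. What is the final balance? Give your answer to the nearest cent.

After 10 years at 3.3%: 26,500 × 1.3835766219 ≈ 36,664.7805.
Then 2 years at 10.7%: 36,664.7805 × 1.2351442821 ≈ 45,286.2940.

$45,286.29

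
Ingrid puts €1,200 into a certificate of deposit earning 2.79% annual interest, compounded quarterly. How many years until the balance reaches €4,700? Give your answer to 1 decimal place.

49.1 years

(1 + 0.006975)^(4t) = 4,700/1,200 = 3.9167.
4t·ln(1 + 0.006975) = ln(3.9167); 4t = 1.3652/0.00695079 ≈ 196.4153.
t ≈ 49.1038 years.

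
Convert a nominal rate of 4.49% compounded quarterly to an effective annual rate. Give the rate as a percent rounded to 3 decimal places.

One year is 4 periods at 0.011225 each: (1 + 0.011225)^4 ≈ 1.045662.
EAR = 1.045662 − 1 ≈ 4.56617%.

4.566%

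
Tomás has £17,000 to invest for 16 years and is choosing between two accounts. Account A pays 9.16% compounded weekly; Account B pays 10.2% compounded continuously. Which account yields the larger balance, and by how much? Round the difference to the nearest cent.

A: (1 + 0.0916/52)^832 ≈ 4.3245611133, so 17,000 × 4.3245611133 ≈ 73,517.5389.
B: e^(0.102·16) = e^1.632 ≈ 5.1140926825, so 17,000 × 5.1140926825 ≈ 86,939.5756.
Difference ≈ 13,422.0367 in favor of B.

Account B, by £13,422.04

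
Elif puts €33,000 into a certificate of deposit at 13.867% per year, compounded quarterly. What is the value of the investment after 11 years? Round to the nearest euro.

€147,826

Periodic rate = 13.867%/4 = 0.0346675; periods = 4·11 = 44.
A = 33,000·(1 + 0.0346675)^44 ≈ 33,000·4.47956184351 ≈ 147,825.5408.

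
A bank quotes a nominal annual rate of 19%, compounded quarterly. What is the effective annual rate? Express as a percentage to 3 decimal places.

20.397%

One year is 4 periods at 0.0475 each: (1 + 0.0475)^4 ≈ 1.203971.
EAR = 1.203971 − 1 ≈ 20.39713%.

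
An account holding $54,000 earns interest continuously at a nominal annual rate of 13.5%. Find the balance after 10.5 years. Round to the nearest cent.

$222,846.69

A = P·e^(rt) = 54,000·e^(0.135·10.5) = 54,000·e^1.4175.
e^1.4175 ≈ 4.12679055689, so A ≈ 222,846.6901.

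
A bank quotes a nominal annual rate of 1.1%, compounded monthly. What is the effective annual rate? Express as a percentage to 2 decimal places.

EAR = (1 + 1.1%/12)^12 − 1 = (1 + 0.000916667)^12 − 1.
(1 + 0.000916667)^12 ≈ 1.011056, so EAR ≈ 1.10556%.

1.11%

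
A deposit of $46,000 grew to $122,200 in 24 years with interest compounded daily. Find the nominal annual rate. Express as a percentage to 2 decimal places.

The 8760-period growth factor is 122,200/46,000 = 2.65652.
r/365 = 2.65652^(1/8760) − 1 ≈ 0.000111538, so r ≈ 365·0.000111538 = 4.07113%.

4.07%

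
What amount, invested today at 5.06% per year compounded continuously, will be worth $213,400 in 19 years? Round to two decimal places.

$81,595.03

P = A·e^(−rt) = 213,400·e^(−0.9614).
e^(−0.9614) ≈ 0.382357210995, so P ≈ 81,595.0288.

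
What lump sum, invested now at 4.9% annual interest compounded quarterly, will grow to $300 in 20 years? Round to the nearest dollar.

$113

Growth factor = (1 + 0.01225)^80 ≈ 2.6486394.
P = 300/2.6486394 ≈ 113.2657.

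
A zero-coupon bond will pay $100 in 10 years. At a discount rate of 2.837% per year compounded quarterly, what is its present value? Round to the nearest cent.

Periodic rate = 2.837%/4 = 0.0070925; 40 periods.
P = 100/(1 + 0.0070925)^40 ≈ 100/1.3267053 ≈ 75.3747.

$75.37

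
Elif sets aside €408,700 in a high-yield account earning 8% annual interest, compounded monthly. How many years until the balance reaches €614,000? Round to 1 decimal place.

5.1 years

We need (1 + 0.00666667)^(12t) = 1.5023, so 12t = ln 1.5023 / ln 1.006667 ≈ 61.2553.
t ≈ 61.2553/12 = 5.1046 years.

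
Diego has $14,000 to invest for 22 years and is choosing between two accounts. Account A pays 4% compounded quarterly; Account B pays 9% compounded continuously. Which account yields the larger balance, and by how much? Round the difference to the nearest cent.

Account B, by $67,793.01

A: (1 + 0.01)^88 ≈ 2.4003849374, so 14,000 × 2.4003849374 ≈ 33,605.3891.
B: e^(0.09·22) = e^1.98 ≈ 7.24274298516, so 14,000 × 7.24274298516 ≈ 101,398.4018.
Difference ≈ 67,793.0127 in favor of B.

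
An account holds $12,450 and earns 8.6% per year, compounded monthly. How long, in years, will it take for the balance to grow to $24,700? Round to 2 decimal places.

We need (1 + 0.00716667)^(12t) = 1.9839, so 12t = ln 1.9839 / ln 1.007167 ≈ 95.9351.
t ≈ 95.9351/12 = 7.9946 years.

7.99 years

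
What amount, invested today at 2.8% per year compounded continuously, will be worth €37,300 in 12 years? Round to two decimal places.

€26,655.44

P = A·e^(−rt) = 37,300·e^(−0.336).
e^(−0.336) ≈ 0.71462310582, so P ≈ 26,655.4418.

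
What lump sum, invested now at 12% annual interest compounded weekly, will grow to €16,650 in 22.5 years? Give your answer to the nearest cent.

€1,122.46

Periodic rate = 12%/52 = 0.00230769; 1170 periods.
P = 16,650/(1 + 0.12/52)^1170 ≈ 16,650/14.833518744 ≈ 1,122.4579.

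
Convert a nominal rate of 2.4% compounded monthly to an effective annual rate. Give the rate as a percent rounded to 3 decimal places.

2.427%

One year is 12 periods at 0.002 each: (1 + 0.002)^12 ≈ 1.024266.
EAR = 1.024266 − 1 ≈ 2.42658%.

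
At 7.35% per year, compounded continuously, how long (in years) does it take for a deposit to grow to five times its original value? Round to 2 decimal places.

21.90 years

e^(0.0735t) = 5, so 0.0735t = ln 5 ≈ 1.6094.
t ≈ 1.6094/0.0735 ≈ 21.8971.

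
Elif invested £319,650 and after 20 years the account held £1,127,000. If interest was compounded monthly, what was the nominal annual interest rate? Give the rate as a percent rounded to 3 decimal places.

6.317%

The 240-period growth factor is 1,127,000/319,650 = 3.52573.
r/12 = 3.52573^(1/240) − 1 ≈ 0.00526417, so r ≈ 12·0.00526417 = 6.31701%.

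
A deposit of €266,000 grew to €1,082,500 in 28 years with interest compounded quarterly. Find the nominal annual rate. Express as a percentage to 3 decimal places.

5.044%

The 112-period growth factor is 1,082,500/266,000 = 4.06955.
r/4 = 4.06955^(1/112) − 1 ≈ 0.0126104, so r ≈ 4·0.0126104 = 5.04415%.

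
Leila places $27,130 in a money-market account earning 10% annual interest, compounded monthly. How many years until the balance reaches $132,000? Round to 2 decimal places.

(1 + 0.00833333)^(12t) = 132,000/27,130 = 4.8655.
12t·ln(1 + 0.00833333) = ln(4.8655); 12t = 1.5822/0.0082988 ≈ 190.6494.
t ≈ 15.8875 years.

15.89 years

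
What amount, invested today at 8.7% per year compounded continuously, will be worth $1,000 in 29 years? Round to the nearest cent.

$80.22

P = A·e^(−rt) = 1,000·e^(−2.523).
e^(−2.523) ≈ 0.0802185896, so P ≈ 80.2186.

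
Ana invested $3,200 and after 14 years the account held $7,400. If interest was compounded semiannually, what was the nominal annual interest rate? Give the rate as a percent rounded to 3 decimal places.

6.079%

(1 + r/2)^28 = 7,400/3,200 = 2.3125.
1 + r/2 = 2.3125^(1/28) ≈ 1.030393, so r/2 ≈ 0.030393.
r ≈ 2·0.030393 = 6.07861%.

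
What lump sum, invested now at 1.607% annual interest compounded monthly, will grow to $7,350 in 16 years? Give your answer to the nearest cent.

$5,684.55

Growth factor = (1 + 0.01607/12)^192 ≈ 1.292977878.
P = 7,350/1.292977878 ≈ 5,684.5520.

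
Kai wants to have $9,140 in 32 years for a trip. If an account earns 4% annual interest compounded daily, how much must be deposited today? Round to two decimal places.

$2,541.44

Growth factor = (1 + 0.04/365)^11680 ≈ 3.596387495.
P = 9,140/3.596387495 ≈ 2,541.4392.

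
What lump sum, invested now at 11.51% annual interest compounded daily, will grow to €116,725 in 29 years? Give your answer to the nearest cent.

Growth factor = (1 + 0.1151/365)^10585 ≈ 28.1451154198.
P = 116,725/28.1451154198 ≈ 4,147.2560.

€4,147.26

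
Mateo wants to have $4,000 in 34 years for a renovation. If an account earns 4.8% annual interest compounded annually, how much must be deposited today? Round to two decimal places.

Growth factor = (1 + 0.048)^34 ≈ 4.923609603.
P = 4,000/4.923609603 ≈ 812.4121.

$812.41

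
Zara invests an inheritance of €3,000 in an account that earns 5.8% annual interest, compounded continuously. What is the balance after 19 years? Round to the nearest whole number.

A = P·e^(rt) = 3,000·e^(0.058·19) = 3,000·e^1.102.
e^1.102 ≈ 3.010180368, so A ≈ 9,030.5411.

€9,031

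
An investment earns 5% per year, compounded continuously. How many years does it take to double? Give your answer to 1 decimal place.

e^(0.05t) = 2, so 0.05t = ln 2 ≈ 0.69315.
t ≈ 0.69315/0.05 ≈ 13.8629.

13.9 years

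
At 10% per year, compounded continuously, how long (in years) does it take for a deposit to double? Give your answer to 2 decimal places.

e^(0.1t) = 2, so 0.1t = ln 2 ≈ 0.69315.
t ≈ 0.69315/0.1 ≈ 6.9315.

6.93 years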